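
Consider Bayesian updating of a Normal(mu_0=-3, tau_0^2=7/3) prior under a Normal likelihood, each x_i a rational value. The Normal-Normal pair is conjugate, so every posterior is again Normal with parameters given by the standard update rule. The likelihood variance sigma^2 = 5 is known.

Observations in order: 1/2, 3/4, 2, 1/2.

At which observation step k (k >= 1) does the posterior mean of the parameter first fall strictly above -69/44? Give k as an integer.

k = 2

obs 1: x=1/2 → posterior Normal(-83/44, 35/22)
obs 2: x=3/4 → posterior Normal(-5/4, 35/29)
obs 3: x=2 → posterior Normal(-89/144, 35/36)
obs 4: x=1/2 → posterior Normal(-75/172, 35/43)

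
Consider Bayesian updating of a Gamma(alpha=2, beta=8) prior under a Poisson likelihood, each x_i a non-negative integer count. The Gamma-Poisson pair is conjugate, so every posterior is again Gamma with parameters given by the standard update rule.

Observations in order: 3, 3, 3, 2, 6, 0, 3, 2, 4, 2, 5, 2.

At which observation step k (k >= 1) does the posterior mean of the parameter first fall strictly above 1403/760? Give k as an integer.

k = 12

obs 1: x=3 → posterior Gamma(5, 9)
obs 2: x=3 → posterior Gamma(8, 10)
obs 3: x=3 → posterior Gamma(11, 11)
obs 4: x=2 → posterior Gamma(13, 12)
obs 5: x=6 → posterior Gamma(19, 13)
obs 6: x=0 → posterior Gamma(19, 14)
obs 7: x=3 → posterior Gamma(22, 15)
obs 8: x=2 → posterior Gamma(24, 16)
obs 9: x=4 → posterior Gamma(28, 17)
obs 10: x=2 → posterior Gamma(30, 18)
obs 11: x=5 → posterior Gamma(35, 19)
obs 12: x=2 → posterior Gamma(37, 20)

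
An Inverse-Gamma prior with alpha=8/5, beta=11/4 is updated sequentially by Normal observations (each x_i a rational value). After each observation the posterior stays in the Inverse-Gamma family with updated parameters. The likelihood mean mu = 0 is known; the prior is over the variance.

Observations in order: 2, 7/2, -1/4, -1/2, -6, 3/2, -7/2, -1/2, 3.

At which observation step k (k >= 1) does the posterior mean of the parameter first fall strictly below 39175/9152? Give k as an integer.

k = 4

obs 1: x=2 → posterior Inverse-Gamma(21/10, 19/4)
obs 2: x=7/2 → posterior Inverse-Gamma(13/5, 87/8)
obs 3: x=-1/4 → posterior Inverse-Gamma(31/10, 349/32)
obs 4: x=-1/2 → posterior Inverse-Gamma(18/5, 353/32)
obs 5: x=-6 → posterior Inverse-Gamma(41/10, 929/32)
obs 6: x=3/2 → posterior Inverse-Gamma(23/5, 965/32)
obs 7: x=-7/2 → posterior Inverse-Gamma(51/10, 1161/32)
obs 8: x=-1/2 → posterior Inverse-Gamma(28/5, 1165/32)
obs 9: x=3 → posterior Inverse-Gamma(61/10, 1309/32)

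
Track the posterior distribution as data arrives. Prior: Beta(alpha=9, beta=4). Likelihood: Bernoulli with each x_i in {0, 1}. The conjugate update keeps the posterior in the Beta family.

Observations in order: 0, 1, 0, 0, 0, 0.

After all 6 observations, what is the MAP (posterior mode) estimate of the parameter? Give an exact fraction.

9/17

obs 1: x=0 → posterior Beta(9, 5)
obs 2: x=1 → posterior Beta(10, 5)
obs 3: x=0 → posterior Beta(10, 6)
obs 4: x=0 → posterior Beta(10, 7)
obs 5: x=0 → posterior Beta(10, 8)
obs 6: x=0 → posterior Beta(10, 9)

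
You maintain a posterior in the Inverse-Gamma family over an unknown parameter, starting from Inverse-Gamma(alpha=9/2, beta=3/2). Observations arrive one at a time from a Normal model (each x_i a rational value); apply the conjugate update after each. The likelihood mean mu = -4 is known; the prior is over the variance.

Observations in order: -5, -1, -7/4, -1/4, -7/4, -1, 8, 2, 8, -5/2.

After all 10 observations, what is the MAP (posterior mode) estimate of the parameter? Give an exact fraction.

5959/336

obs 1: x=-5 → posterior Inverse-Gamma(5, 2)
obs 2: x=-1 → posterior Inverse-Gamma(11/2, 13/2)
obs 3: x=-7/4 → posterior Inverse-Gamma(6, 289/32)
obs 4: x=-1/4 → posterior Inverse-Gamma(13/2, 257/16)
obs 5: x=-7/4 → posterior Inverse-Gamma(7, 595/32)
obs 6: x=-1 → posterior Inverse-Gamma(15/2, 739/32)
obs 7: x=8 → posterior Inverse-Gamma(8, 3043/32)
obs 8: x=2 → posterior Inverse-Gamma(17/2, 3619/32)
obs 9: x=8 → posterior Inverse-Gamma(9, 5923/32)
obs 10: x=-5/2 → posterior Inverse-Gamma(19/2, 5959/32)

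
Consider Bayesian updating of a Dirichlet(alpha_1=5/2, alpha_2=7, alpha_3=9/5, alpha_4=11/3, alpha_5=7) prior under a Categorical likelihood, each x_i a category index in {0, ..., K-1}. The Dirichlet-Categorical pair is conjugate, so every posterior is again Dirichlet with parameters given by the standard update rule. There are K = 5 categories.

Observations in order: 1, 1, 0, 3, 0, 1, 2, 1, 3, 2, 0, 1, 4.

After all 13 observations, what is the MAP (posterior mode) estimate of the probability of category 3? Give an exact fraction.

140/899

obs 1: x=1 → posterior Dirichlet(5/2, 8, 9/5, 11/3, 7)
obs 2: x=1 → posterior Dirichlet(5/2, 9, 9/5, 11/3, 7)
obs 3: x=0 → posterior Dirichlet(7/2, 9, 9/5, 11/3, 7)
obs 4: x=3 → posterior Dirichlet(7/2, 9, 9/5, 14/3, 7)
obs 5: x=0 → posterior Dirichlet(9/2, 9, 9/5, 14/3, 7)
obs 6: x=1 → posterior Dirichlet(9/2, 10, 9/5, 14/3, 7)
obs 7: x=2 → posterior Dirichlet(9/2, 10, 14/5, 14/3, 7)
obs 8: x=1 → posterior Dirichlet(9/2, 11, 14/5, 14/3, 7)
obs 9: x=3 → posterior Dirichlet(9/2, 11, 14/5, 17/3, 7)
obs 10: x=2 → posterior Dirichlet(9/2, 11, 19/5, 17/3, 7)
obs 11: x=0 → posterior Dirichlet(11/2, 11, 19/5, 17/3, 7)
obs 12: x=1 → posterior Dirichlet(11/2, 12, 19/5, 17/3, 7)
obs 13: x=4 → posterior Dirichlet(11/2, 12, 19/5, 17/3, 8)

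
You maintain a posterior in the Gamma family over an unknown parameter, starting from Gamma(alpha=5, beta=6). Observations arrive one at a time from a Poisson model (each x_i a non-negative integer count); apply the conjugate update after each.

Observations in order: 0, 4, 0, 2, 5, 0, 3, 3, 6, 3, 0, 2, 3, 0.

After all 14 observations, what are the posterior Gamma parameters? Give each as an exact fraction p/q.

alpha=36, beta=20

obs 1: x=0 → posterior Gamma(5, 7)
obs 2: x=4 → posterior Gamma(9, 8)
obs 3: x=0 → posterior Gamma(9, 9)
obs 4: x=2 → posterior Gamma(11, 10)
obs 5: x=5 → posterior Gamma(16, 11)
obs 6: x=0 → posterior Gamma(16, 12)
obs 7: x=3 → posterior Gamma(19, 13)
obs 8: x=3 → posterior Gamma(22, 14)
obs 9: x=6 → posterior Gamma(28, 15)
obs 10: x=3 → posterior Gamma(31, 16)
obs 11: x=0 → posterior Gamma(31, 17)
obs 12: x=2 → posterior Gamma(33, 18)
obs 13: x=3 → posterior Gamma(36, 19)
obs 14: x=0 → posterior Gamma(36, 20)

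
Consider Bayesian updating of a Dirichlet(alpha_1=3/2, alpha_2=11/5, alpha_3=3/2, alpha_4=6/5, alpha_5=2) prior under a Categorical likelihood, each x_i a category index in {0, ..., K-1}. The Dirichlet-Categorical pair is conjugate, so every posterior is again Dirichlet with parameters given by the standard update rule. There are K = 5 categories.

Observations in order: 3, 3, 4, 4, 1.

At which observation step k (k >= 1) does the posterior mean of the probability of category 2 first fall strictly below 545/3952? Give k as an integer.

obs 1: x=3 → posterior Dirichlet(3/2, 11/5, 3/2, 11/5, 2)
obs 2: x=3 → posterior Dirichlet(3/2, 11/5, 3/2, 16/5, 2)
obs 3: x=4 → posterior Dirichlet(3/2, 11/5, 3/2, 16/5, 3)
obs 4: x=4 → posterior Dirichlet(3/2, 11/5, 3/2, 16/5, 4)
obs 5: x=1 → posterior Dirichlet(3/2, 16/5, 3/2, 16/5, 4)

k = 3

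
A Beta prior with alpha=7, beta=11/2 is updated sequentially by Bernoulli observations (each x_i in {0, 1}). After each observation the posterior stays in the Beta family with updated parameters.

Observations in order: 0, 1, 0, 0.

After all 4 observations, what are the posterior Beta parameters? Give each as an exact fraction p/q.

alpha=8, beta=17/2

obs 1: x=0 → posterior Beta(7, 13/2)
obs 2: x=1 → posterior Beta(8, 13/2)
obs 3: x=0 → posterior Beta(8, 15/2)
obs 4: x=0 → posterior Beta(8, 17/2)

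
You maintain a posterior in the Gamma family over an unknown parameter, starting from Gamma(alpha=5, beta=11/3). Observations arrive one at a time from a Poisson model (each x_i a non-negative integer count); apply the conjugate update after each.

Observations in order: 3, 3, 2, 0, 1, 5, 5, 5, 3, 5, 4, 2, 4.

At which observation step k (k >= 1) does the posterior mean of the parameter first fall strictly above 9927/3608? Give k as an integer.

k = 11

obs 1: x=3 → posterior Gamma(8, 14/3)
obs 2: x=3 → posterior Gamma(11, 17/3)
obs 3: x=2 → posterior Gamma(13, 20/3)
obs 4: x=0 → posterior Gamma(13, 23/3)
obs 5: x=1 → posterior Gamma(14, 26/3)
obs 6: x=5 → posterior Gamma(19, 29/3)
obs 7: x=5 → posterior Gamma(24, 32/3)
obs 8: x=5 → posterior Gamma(29, 35/3)
obs 9: x=3 → posterior Gamma(32, 38/3)
obs 10: x=5 → posterior Gamma(37, 41/3)
obs 11: x=4 → posterior Gamma(41, 44/3)
obs 12: x=2 → posterior Gamma(43, 47/3)
obs 13: x=4 → posterior Gamma(47, 50/3)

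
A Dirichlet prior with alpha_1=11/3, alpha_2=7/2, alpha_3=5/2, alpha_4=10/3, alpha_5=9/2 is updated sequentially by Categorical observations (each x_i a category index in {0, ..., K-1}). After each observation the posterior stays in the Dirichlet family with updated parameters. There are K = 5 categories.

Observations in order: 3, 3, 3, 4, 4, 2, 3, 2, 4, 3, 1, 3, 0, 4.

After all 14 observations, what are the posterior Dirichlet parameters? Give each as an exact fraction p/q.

alpha_1=14/3, alpha_2=9/2, alpha_3=9/2, alpha_4=28/3, alpha_5=17/2

obs 1: x=3 → posterior Dirichlet(11/3, 7/2, 5/2, 13/3, 9/2)
obs 2: x=3 → posterior Dirichlet(11/3, 7/2, 5/2, 16/3, 9/2)
obs 3: x=3 → posterior Dirichlet(11/3, 7/2, 5/2, 19/3, 9/2)
obs 4: x=4 → posterior Dirichlet(11/3, 7/2, 5/2, 19/3, 11/2)
obs 5: x=4 → posterior Dirichlet(11/3, 7/2, 5/2, 19/3, 13/2)
obs 6: x=2 → posterior Dirichlet(11/3, 7/2, 7/2, 19/3, 13/2)
obs 7: x=3 → posterior Dirichlet(11/3, 7/2, 7/2, 22/3, 13/2)
obs 8: x=2 → posterior Dirichlet(11/3, 7/2, 9/2, 22/3, 13/2)
obs 9: x=4 → posterior Dirichlet(11/3, 7/2, 9/2, 22/3, 15/2)
obs 10: x=3 → posterior Dirichlet(11/3, 7/2, 9/2, 25/3, 15/2)
obs 11: x=1 → posterior Dirichlet(11/3, 9/2, 9/2, 25/3, 15/2)
obs 12: x=3 → posterior Dirichlet(11/3, 9/2, 9/2, 28/3, 15/2)
obs 13: x=0 → posterior Dirichlet(14/3, 9/2, 9/2, 28/3, 15/2)
obs 14: x=4 → posterior Dirichlet(14/3, 9/2, 9/2, 28/3, 17/2)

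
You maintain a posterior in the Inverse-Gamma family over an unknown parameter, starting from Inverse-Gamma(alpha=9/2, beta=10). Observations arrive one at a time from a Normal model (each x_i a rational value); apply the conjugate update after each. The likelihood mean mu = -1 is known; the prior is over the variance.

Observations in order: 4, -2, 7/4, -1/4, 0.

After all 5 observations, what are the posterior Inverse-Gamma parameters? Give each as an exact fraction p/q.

obs 1: x=4 → posterior Inverse-Gamma(5, 45/2)
obs 2: x=-2 → posterior Inverse-Gamma(11/2, 23)
obs 3: x=7/4 → posterior Inverse-Gamma(6, 857/32)
obs 4: x=-1/4 → posterior Inverse-Gamma(13/2, 433/16)
obs 5: x=0 → posterior Inverse-Gamma(7, 441/16)

alpha=7, beta=441/16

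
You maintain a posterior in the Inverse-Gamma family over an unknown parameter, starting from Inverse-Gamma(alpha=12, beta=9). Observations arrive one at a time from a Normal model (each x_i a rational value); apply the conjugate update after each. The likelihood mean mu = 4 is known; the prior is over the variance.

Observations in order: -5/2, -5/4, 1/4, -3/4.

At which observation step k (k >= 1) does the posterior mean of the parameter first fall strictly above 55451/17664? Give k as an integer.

k = 2

obs 1: x=-5/2 → posterior Inverse-Gamma(25/2, 241/8)
obs 2: x=-5/4 → posterior Inverse-Gamma(13, 1405/32)
obs 3: x=1/4 → posterior Inverse-Gamma(27/2, 815/16)
obs 4: x=-3/4 → posterior Inverse-Gamma(14, 1991/32)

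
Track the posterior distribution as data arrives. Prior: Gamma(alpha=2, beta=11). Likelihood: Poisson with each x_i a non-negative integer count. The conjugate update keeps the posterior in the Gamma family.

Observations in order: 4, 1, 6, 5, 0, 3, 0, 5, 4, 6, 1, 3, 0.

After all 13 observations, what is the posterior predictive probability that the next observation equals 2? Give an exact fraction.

obs 1: x=4 → posterior Gamma(6, 12)
obs 2: x=1 → posterior Gamma(7, 13)
obs 3: x=6 → posterior Gamma(13, 14)
obs 4: x=5 → posterior Gamma(18, 15)
obs 5: x=0 → posterior Gamma(18, 16)
obs 6: x=3 → posterior Gamma(21, 17)
obs 7: x=0 → posterior Gamma(21, 18)
obs 8: x=5 → posterior Gamma(26, 19)
obs 9: x=4 → posterior Gamma(30, 20)
obs 10: x=6 → posterior Gamma(36, 21)
obs 11: x=1 → posterior Gamma(37, 22)
obs 12: x=3 → posterior Gamma(40, 23)
obs 13: x=0 → posterior Gamma(40, 24)

2650290723816781467793775260307757150134968400430879473664/10339757656912845935892608650874535669572651386260986328125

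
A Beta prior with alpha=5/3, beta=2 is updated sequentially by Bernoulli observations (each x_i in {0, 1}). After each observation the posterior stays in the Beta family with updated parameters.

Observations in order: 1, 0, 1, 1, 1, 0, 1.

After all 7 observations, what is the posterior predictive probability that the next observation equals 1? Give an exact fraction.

5/8

obs 1: x=1 → posterior Beta(8/3, 2)
obs 2: x=0 → posterior Beta(8/3, 3)
obs 3: x=1 → posterior Beta(11/3, 3)
obs 4: x=1 → posterior Beta(14/3, 3)
obs 5: x=1 → posterior Beta(17/3, 3)
obs 6: x=0 → posterior Beta(17/3, 4)
obs 7: x=1 → posterior Beta(20/3, 4)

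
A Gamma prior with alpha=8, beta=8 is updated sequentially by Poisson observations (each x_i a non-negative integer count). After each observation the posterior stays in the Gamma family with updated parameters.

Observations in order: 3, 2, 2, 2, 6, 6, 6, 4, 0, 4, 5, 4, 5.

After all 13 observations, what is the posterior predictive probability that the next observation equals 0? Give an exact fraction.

2325411414089538792235323395882388456612680056076934150850298969940383519541/32968015588397012383304605752905171719650002960101406309072097007825019994112

obs 1: x=3 → posterior Gamma(11, 9)
obs 2: x=2 → posterior Gamma(13, 10)
obs 3: x=2 → posterior Gamma(15, 11)
obs 4: x=2 → posterior Gamma(17, 12)
obs 5: x=6 → posterior Gamma(23, 13)
obs 6: x=6 → posterior Gamma(29, 14)
obs 7: x=6 → posterior Gamma(35, 15)
obs 8: x=4 → posterior Gamma(39, 16)
obs 9: x=0 → posterior Gamma(39, 17)
obs 10: x=4 → posterior Gamma(43, 18)
obs 11: x=5 → posterior Gamma(48, 19)
obs 12: x=4 → posterior Gamma(52, 20)
obs 13: x=5 → posterior Gamma(57, 21)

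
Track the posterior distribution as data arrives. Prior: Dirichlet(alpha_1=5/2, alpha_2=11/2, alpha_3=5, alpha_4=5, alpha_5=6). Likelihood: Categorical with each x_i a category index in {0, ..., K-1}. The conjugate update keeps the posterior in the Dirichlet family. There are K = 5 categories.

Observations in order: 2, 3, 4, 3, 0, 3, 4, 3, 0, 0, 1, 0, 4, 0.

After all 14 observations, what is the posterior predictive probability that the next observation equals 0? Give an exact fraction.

15/76

obs 1: x=2 → posterior Dirichlet(5/2, 11/2, 6, 5, 6)
obs 2: x=3 → posterior Dirichlet(5/2, 11/2, 6, 6, 6)
obs 3: x=4 → posterior Dirichlet(5/2, 11/2, 6, 6, 7)
obs 4: x=3 → posterior Dirichlet(5/2, 11/2, 6, 7, 7)
obs 5: x=0 → posterior Dirichlet(7/2, 11/2, 6, 7, 7)
obs 6: x=3 → posterior Dirichlet(7/2, 11/2, 6, 8, 7)
obs 7: x=4 → posterior Dirichlet(7/2, 11/2, 6, 8, 8)
obs 8: x=3 → posterior Dirichlet(7/2, 11/2, 6, 9, 8)
obs 9: x=0 → posterior Dirichlet(9/2, 11/2, 6, 9, 8)
obs 10: x=0 → posterior Dirichlet(11/2, 11/2, 6, 9, 8)
obs 11: x=1 → posterior Dirichlet(11/2, 13/2, 6, 9, 8)
obs 12: x=0 → posterior Dirichlet(13/2, 13/2, 6, 9, 8)
obs 13: x=4 → posterior Dirichlet(13/2, 13/2, 6, 9, 9)
obs 14: x=0 → posterior Dirichlet(15/2, 13/2, 6, 9, 9)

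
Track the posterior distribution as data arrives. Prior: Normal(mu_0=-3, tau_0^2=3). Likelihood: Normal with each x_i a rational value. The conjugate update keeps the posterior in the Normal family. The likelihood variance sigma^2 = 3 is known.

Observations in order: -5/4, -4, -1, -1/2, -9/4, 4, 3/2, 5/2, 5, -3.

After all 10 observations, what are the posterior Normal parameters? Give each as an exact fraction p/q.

obs 1: x=-5/4 → posterior Normal(-17/8, 3/2)
obs 2: x=-4 → posterior Normal(-11/4, 1)
obs 3: x=-1 → posterior Normal(-37/16, 3/4)
obs 4: x=-1/2 → posterior Normal(-39/20, 3/5)
obs 5: x=-9/4 → posterior Normal(-2, 1/2)
obs 6: x=4 → posterior Normal(-8/7, 3/7)
obs 7: x=3/2 → posterior Normal(-13/16, 3/8)
obs 8: x=5/2 → posterior Normal(-4/9, 1/3)
obs 9: x=5 → posterior Normal(1/10, 3/10)
obs 10: x=-3 → posterior Normal(-2/11, 3/11)

mu_0=-2/11, tau_0^2=3/11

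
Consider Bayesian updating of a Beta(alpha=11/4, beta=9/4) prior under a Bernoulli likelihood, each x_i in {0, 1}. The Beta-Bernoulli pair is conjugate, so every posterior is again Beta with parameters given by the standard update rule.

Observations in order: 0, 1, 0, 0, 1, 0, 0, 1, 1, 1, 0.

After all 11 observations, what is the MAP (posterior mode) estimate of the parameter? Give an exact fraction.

27/56

obs 1: x=0 → posterior Beta(11/4, 13/4)
obs 2: x=1 → posterior Beta(15/4, 13/4)
obs 3: x=0 → posterior Beta(15/4, 17/4)
obs 4: x=0 → posterior Beta(15/4, 21/4)
obs 5: x=1 → posterior Beta(19/4, 21/4)
obs 6: x=0 → posterior Beta(19/4, 25/4)
obs 7: x=0 → posterior Beta(19/4, 29/4)
obs 8: x=1 → posterior Beta(23/4, 29/4)
obs 9: x=1 → posterior Beta(27/4, 29/4)
obs 10: x=1 → posterior Beta(31/4, 29/4)
obs 11: x=0 → posterior Beta(31/4, 33/4)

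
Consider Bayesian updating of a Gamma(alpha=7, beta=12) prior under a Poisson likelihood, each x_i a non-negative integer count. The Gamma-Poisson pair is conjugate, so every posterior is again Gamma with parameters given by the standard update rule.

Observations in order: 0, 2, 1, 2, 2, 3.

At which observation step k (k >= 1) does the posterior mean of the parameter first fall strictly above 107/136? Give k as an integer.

k = 5

obs 1: x=0 → posterior Gamma(7, 13)
obs 2: x=2 → posterior Gamma(9, 14)
obs 3: x=1 → posterior Gamma(10, 15)
obs 4: x=2 → posterior Gamma(12, 16)
obs 5: x=2 → posterior Gamma(14, 17)
obs 6: x=3 → posterior Gamma(17, 18)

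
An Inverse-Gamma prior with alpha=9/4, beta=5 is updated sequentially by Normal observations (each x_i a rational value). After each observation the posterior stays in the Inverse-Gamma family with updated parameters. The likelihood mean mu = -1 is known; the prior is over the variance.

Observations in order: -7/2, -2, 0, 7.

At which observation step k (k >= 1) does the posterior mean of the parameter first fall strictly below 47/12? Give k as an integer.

k = 2

obs 1: x=-7/2 → posterior Inverse-Gamma(11/4, 65/8)
obs 2: x=-2 → posterior Inverse-Gamma(13/4, 69/8)
obs 3: x=0 → posterior Inverse-Gamma(15/4, 73/8)
obs 4: x=7 → posterior Inverse-Gamma(17/4, 329/8)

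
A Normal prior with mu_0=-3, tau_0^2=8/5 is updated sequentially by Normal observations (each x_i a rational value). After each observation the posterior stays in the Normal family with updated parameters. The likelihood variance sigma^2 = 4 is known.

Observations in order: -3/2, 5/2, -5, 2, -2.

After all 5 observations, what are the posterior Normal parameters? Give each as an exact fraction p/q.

mu_0=-23/15, tau_0^2=8/15

obs 1: x=-3/2 → posterior Normal(-18/7, 8/7)
obs 2: x=5/2 → posterior Normal(-13/9, 8/9)
obs 3: x=-5 → posterior Normal(-23/11, 8/11)
obs 4: x=2 → posterior Normal(-19/13, 8/13)
obs 5: x=-2 → posterior Normal(-23/15, 8/15)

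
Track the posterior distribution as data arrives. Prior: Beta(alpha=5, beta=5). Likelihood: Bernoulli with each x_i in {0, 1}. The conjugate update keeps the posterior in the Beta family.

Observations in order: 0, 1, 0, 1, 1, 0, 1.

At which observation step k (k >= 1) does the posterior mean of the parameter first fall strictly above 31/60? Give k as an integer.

obs 1: x=0 → posterior Beta(5, 6)
obs 2: x=1 → posterior Beta(6, 6)
obs 3: x=0 → posterior Beta(6, 7)
obs 4: x=1 → posterior Beta(7, 7)
obs 5: x=1 → posterior Beta(8, 7)
obs 6: x=0 → posterior Beta(8, 8)
obs 7: x=1 → posterior Beta(9, 8)

k = 5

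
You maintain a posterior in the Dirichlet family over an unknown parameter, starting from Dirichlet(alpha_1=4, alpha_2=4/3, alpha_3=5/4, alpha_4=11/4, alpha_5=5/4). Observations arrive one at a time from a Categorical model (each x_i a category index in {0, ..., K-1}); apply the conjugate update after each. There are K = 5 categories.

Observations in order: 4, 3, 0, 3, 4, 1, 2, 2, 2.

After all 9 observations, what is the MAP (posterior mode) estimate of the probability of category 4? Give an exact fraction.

27/175

obs 1: x=4 → posterior Dirichlet(4, 4/3, 5/4, 11/4, 9/4)
obs 2: x=3 → posterior Dirichlet(4, 4/3, 5/4, 15/4, 9/4)
obs 3: x=0 → posterior Dirichlet(5, 4/3, 5/4, 15/4, 9/4)
obs 4: x=3 → posterior Dirichlet(5, 4/3, 5/4, 19/4, 9/4)
obs 5: x=4 → posterior Dirichlet(5, 4/3, 5/4, 19/4, 13/4)
obs 6: x=1 → posterior Dirichlet(5, 7/3, 5/4, 19/4, 13/4)
obs 7: x=2 → posterior Dirichlet(5, 7/3, 9/4, 19/4, 13/4)
obs 8: x=2 → posterior Dirichlet(5, 7/3, 13/4, 19/4, 13/4)
obs 9: x=2 → posterior Dirichlet(5, 7/3, 17/4, 19/4, 13/4)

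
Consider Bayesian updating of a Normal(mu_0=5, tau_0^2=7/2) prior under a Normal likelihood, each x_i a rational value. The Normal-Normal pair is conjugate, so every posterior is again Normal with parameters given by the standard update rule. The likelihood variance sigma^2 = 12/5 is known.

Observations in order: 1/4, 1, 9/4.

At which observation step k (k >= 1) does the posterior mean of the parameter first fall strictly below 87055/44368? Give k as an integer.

k = 2

obs 1: x=1/4 → posterior Normal(515/236, 84/59)
obs 2: x=1 → posterior Normal(655/376, 42/47)
obs 3: x=9/4 → posterior Normal(485/258, 28/43)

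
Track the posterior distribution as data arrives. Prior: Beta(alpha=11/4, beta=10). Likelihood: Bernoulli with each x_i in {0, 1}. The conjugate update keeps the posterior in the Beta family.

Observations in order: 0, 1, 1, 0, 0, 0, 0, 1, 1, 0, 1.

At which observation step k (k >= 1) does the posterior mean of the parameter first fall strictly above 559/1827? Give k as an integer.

obs 1: x=0 → posterior Beta(11/4, 11)
obs 2: x=1 → posterior Beta(15/4, 11)
obs 3: x=1 → posterior Beta(19/4, 11)
obs 4: x=0 → posterior Beta(19/4, 12)
obs 5: x=0 → posterior Beta(19/4, 13)
obs 6: x=0 → posterior Beta(19/4, 14)
obs 7: x=0 → posterior Beta(19/4, 15)
obs 8: x=1 → posterior Beta(23/4, 15)
obs 9: x=1 → posterior Beta(27/4, 15)
obs 10: x=0 → posterior Beta(27/4, 16)
obs 11: x=1 → posterior Beta(31/4, 16)

k = 9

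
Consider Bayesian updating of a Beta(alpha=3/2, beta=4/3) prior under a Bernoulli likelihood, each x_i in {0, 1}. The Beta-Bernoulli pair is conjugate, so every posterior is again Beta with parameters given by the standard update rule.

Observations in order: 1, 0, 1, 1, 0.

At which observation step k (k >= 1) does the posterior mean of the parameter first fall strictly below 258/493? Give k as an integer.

obs 1: x=1 → posterior Beta(5/2, 4/3)
obs 2: x=0 → posterior Beta(5/2, 7/3)
obs 3: x=1 → posterior Beta(7/2, 7/3)
obs 4: x=1 → posterior Beta(9/2, 7/3)
obs 5: x=0 → posterior Beta(9/2, 10/3)

k = 2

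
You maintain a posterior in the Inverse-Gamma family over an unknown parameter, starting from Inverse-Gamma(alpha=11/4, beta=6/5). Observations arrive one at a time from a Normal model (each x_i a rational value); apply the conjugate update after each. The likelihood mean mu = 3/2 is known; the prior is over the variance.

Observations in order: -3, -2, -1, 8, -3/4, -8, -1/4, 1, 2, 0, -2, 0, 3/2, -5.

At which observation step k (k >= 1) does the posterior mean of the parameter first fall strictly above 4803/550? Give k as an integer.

obs 1: x=-3 → posterior Inverse-Gamma(13/4, 453/40)
obs 2: x=-2 → posterior Inverse-Gamma(15/4, 349/20)
obs 3: x=-1 → posterior Inverse-Gamma(17/4, 823/40)
obs 4: x=8 → posterior Inverse-Gamma(19/4, 417/10)
obs 5: x=-3/4 → posterior Inverse-Gamma(21/4, 7077/160)
obs 6: x=-8 → posterior Inverse-Gamma(23/4, 14297/160)
obs 7: x=-1/4 → posterior Inverse-Gamma(25/4, 7271/80)
obs 8: x=1 → posterior Inverse-Gamma(27/4, 7281/80)
obs 9: x=2 → posterior Inverse-Gamma(29/4, 7291/80)
obs 10: x=0 → posterior Inverse-Gamma(31/4, 7381/80)
obs 11: x=-2 → posterior Inverse-Gamma(33/4, 7871/80)
obs 12: x=0 → posterior Inverse-Gamma(35/4, 7961/80)
obs 13: x=3/2 → posterior Inverse-Gamma(37/4, 7961/80)
obs 14: x=-5 → posterior Inverse-Gamma(39/4, 9651/80)

k = 4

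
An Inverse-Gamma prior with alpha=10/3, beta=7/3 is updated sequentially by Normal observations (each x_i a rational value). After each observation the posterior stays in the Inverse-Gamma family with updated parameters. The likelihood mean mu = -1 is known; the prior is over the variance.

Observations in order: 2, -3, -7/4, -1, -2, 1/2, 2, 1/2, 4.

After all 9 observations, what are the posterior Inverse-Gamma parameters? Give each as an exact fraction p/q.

obs 1: x=2 → posterior Inverse-Gamma(23/6, 41/6)
obs 2: x=-3 → posterior Inverse-Gamma(13/3, 53/6)
obs 3: x=-7/4 → posterior Inverse-Gamma(29/6, 875/96)
obs 4: x=-1 → posterior Inverse-Gamma(16/3, 875/96)
obs 5: x=-2 → posterior Inverse-Gamma(35/6, 923/96)
obs 6: x=1/2 → posterior Inverse-Gamma(19/3, 1031/96)
obs 7: x=2 → posterior Inverse-Gamma(41/6, 1463/96)
obs 8: x=1/2 → posterior Inverse-Gamma(22/3, 1571/96)
obs 9: x=4 → posterior Inverse-Gamma(47/6, 2771/96)

alpha=47/6, beta=2771/96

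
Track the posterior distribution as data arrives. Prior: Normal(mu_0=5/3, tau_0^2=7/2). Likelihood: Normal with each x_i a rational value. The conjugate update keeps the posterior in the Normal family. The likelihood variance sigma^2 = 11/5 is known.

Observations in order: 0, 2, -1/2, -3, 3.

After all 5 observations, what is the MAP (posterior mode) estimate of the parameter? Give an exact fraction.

obs 1: x=0 → posterior Normal(110/171, 77/57)
obs 2: x=2 → posterior Normal(80/69, 77/92)
obs 3: x=-1/2 → posterior Normal(535/762, 77/127)
obs 4: x=-3 → posterior Normal(-95/972, 77/162)
obs 5: x=3 → posterior Normal(535/1182, 77/197)

535/1182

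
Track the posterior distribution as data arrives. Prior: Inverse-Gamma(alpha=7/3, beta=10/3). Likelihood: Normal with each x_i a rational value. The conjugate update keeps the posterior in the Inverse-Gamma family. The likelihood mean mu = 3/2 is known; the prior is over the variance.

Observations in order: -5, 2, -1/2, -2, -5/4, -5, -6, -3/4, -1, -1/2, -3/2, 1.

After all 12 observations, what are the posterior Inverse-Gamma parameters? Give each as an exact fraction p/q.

obs 1: x=-5 → posterior Inverse-Gamma(17/6, 587/24)
obs 2: x=2 → posterior Inverse-Gamma(10/3, 295/12)
obs 3: x=-1/2 → posterior Inverse-Gamma(23/6, 319/12)
obs 4: x=-2 → posterior Inverse-Gamma(13/3, 785/24)
obs 5: x=-5/4 → posterior Inverse-Gamma(29/6, 3503/96)
obs 6: x=-5 → posterior Inverse-Gamma(16/3, 5531/96)
obs 7: x=-6 → posterior Inverse-Gamma(35/6, 8231/96)
obs 8: x=-3/4 → posterior Inverse-Gamma(19/3, 4237/48)
obs 9: x=-1 → posterior Inverse-Gamma(41/6, 4387/48)
obs 10: x=-1/2 → posterior Inverse-Gamma(22/3, 4483/48)
obs 11: x=-3/2 → posterior Inverse-Gamma(47/6, 4699/48)
obs 12: x=1 → posterior Inverse-Gamma(25/3, 4705/48)

alpha=25/3, beta=4705/48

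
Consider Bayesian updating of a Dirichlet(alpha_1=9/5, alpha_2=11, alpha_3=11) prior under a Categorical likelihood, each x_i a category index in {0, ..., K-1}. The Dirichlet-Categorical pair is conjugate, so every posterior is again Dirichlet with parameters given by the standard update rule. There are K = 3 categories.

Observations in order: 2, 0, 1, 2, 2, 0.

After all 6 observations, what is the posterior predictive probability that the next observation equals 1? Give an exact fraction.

60/149

obs 1: x=2 → posterior Dirichlet(9/5, 11, 12)
obs 2: x=0 → posterior Dirichlet(14/5, 11, 12)
obs 3: x=1 → posterior Dirichlet(14/5, 12, 12)
obs 4: x=2 → posterior Dirichlet(14/5, 12, 13)
obs 5: x=2 → posterior Dirichlet(14/5, 12, 14)
obs 6: x=0 → posterior Dirichlet(19/5, 12, 14)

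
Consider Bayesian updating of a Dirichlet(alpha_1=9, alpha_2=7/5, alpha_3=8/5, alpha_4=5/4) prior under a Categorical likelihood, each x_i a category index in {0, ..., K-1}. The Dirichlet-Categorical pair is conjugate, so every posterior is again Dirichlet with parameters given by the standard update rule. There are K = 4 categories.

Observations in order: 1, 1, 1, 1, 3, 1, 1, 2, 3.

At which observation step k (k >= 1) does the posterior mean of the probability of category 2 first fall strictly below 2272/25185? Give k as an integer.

k = 5

obs 1: x=1 → posterior Dirichlet(9, 12/5, 8/5, 5/4)
obs 2: x=1 → posterior Dirichlet(9, 17/5, 8/5, 5/4)
obs 3: x=1 → posterior Dirichlet(9, 22/5, 8/5, 5/4)
obs 4: x=1 → posterior Dirichlet(9, 27/5, 8/5, 5/4)
obs 5: x=3 → posterior Dirichlet(9, 27/5, 8/5, 9/4)
obs 6: x=1 → posterior Dirichlet(9, 32/5, 8/5, 9/4)
obs 7: x=1 → posterior Dirichlet(9, 37/5, 8/5, 9/4)
obs 8: x=2 → posterior Dirichlet(9, 37/5, 13/5, 9/4)
obs 9: x=3 → posterior Dirichlet(9, 37/5, 13/5, 13/4)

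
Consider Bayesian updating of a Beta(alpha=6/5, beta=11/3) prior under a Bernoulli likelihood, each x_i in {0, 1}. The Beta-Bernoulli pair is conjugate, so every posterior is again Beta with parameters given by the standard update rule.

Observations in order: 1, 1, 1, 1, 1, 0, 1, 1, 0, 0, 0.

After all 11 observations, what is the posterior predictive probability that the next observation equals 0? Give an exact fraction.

obs 1: x=1 → posterior Beta(11/5, 11/3)
obs 2: x=1 → posterior Beta(16/5, 11/3)
obs 3: x=1 → posterior Beta(21/5, 11/3)
obs 4: x=1 → posterior Beta(26/5, 11/3)
obs 5: x=1 → posterior Beta(31/5, 11/3)
obs 6: x=0 → posterior Beta(31/5, 14/3)
obs 7: x=1 → posterior Beta(36/5, 14/3)
obs 8: x=1 → posterior Beta(41/5, 14/3)
obs 9: x=0 → posterior Beta(41/5, 17/3)
obs 10: x=0 → posterior Beta(41/5, 20/3)
obs 11: x=0 → posterior Beta(41/5, 23/3)

115/238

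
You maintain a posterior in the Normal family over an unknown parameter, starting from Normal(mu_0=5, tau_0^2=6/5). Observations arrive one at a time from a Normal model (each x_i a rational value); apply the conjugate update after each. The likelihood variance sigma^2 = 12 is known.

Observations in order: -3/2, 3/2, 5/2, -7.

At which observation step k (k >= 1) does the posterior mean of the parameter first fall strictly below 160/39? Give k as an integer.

k = 3

obs 1: x=-3/2 → posterior Normal(97/22, 12/11)
obs 2: x=3/2 → posterior Normal(25/6, 1)
obs 3: x=5/2 → posterior Normal(105/26, 12/13)
obs 4: x=-7 → posterior Normal(13/4, 6/7)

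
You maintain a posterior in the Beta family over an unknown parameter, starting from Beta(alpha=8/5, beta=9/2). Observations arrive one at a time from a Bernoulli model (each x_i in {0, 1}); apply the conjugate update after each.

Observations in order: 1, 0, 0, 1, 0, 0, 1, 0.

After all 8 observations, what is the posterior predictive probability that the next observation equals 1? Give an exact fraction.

46/141

obs 1: x=1 → posterior Beta(13/5, 9/2)
obs 2: x=0 → posterior Beta(13/5, 11/2)
obs 3: x=0 → posterior Beta(13/5, 13/2)
obs 4: x=1 → posterior Beta(18/5, 13/2)
obs 5: x=0 → posterior Beta(18/5, 15/2)
obs 6: x=0 → posterior Beta(18/5, 17/2)
obs 7: x=1 → posterior Beta(23/5, 17/2)
obs 8: x=0 → posterior Beta(23/5, 19/2)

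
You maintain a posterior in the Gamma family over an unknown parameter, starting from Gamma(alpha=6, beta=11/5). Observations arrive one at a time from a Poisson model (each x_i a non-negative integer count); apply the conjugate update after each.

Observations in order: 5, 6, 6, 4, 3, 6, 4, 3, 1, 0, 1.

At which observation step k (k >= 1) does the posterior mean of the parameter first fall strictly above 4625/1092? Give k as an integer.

k = 3

obs 1: x=5 → posterior Gamma(11, 16/5)
obs 2: x=6 → posterior Gamma(17, 21/5)
obs 3: x=6 → posterior Gamma(23, 26/5)
obs 4: x=4 → posterior Gamma(27, 31/5)
obs 5: x=3 → posterior Gamma(30, 36/5)
obs 6: x=6 → posterior Gamma(36, 41/5)
obs 7: x=4 → posterior Gamma(40, 46/5)
obs 8: x=3 → posterior Gamma(43, 51/5)
obs 9: x=1 → posterior Gamma(44, 56/5)
obs 10: x=0 → posterior Gamma(44, 61/5)
obs 11: x=1 → posterior Gamma(45, 66/5)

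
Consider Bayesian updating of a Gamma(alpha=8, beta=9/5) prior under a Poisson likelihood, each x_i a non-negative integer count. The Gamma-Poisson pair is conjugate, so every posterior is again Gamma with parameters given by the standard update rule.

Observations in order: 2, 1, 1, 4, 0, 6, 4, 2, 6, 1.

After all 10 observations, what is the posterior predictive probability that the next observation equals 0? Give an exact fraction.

95459775237755737621338725014782065383378126725244598909180099/1645504557321206042154969182557350504982735865633579863348609024

obs 1: x=2 → posterior Gamma(10, 14/5)
obs 2: x=1 → posterior Gamma(11, 19/5)
obs 3: x=1 → posterior Gamma(12, 24/5)
obs 4: x=4 → posterior Gamma(16, 29/5)
obs 5: x=0 → posterior Gamma(16, 34/5)
obs 6: x=6 → posterior Gamma(22, 39/5)
obs 7: x=4 → posterior Gamma(26, 44/5)
obs 8: x=2 → posterior Gamma(28, 49/5)
obs 9: x=6 → posterior Gamma(34, 54/5)
obs 10: x=1 → posterior Gamma(35, 59/5)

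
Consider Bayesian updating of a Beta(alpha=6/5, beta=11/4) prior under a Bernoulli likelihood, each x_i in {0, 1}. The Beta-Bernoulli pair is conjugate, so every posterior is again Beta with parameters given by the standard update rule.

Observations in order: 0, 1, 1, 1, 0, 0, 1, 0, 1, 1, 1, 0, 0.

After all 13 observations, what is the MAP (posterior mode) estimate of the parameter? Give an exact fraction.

obs 1: x=0 → posterior Beta(6/5, 15/4)
obs 2: x=1 → posterior Beta(11/5, 15/4)
obs 3: x=1 → posterior Beta(16/5, 15/4)
obs 4: x=1 → posterior Beta(21/5, 15/4)
obs 5: x=0 → posterior Beta(21/5, 19/4)
obs 6: x=0 → posterior Beta(21/5, 23/4)
obs 7: x=1 → posterior Beta(26/5, 23/4)
obs 8: x=0 → posterior Beta(26/5, 27/4)
obs 9: x=1 → posterior Beta(31/5, 27/4)
obs 10: x=1 → posterior Beta(36/5, 27/4)
obs 11: x=1 → posterior Beta(41/5, 27/4)
obs 12: x=0 → posterior Beta(41/5, 31/4)
obs 13: x=0 → posterior Beta(41/5, 35/4)

144/299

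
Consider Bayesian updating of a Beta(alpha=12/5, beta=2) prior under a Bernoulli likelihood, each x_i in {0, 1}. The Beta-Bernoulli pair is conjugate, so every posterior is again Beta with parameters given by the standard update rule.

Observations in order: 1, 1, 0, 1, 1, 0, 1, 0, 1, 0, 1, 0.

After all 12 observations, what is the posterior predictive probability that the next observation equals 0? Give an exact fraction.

35/82

obs 1: x=1 → posterior Beta(17/5, 2)
obs 2: x=1 → posterior Beta(22/5, 2)
obs 3: x=0 → posterior Beta(22/5, 3)
obs 4: x=1 → posterior Beta(27/5, 3)
obs 5: x=1 → posterior Beta(32/5, 3)
obs 6: x=0 → posterior Beta(32/5, 4)
obs 7: x=1 → posterior Beta(37/5, 4)
obs 8: x=0 → posterior Beta(37/5, 5)
obs 9: x=1 → posterior Beta(42/5, 5)
obs 10: x=0 → posterior Beta(42/5, 6)
obs 11: x=1 → posterior Beta(47/5, 6)
obs 12: x=0 → posterior Beta(47/5, 7)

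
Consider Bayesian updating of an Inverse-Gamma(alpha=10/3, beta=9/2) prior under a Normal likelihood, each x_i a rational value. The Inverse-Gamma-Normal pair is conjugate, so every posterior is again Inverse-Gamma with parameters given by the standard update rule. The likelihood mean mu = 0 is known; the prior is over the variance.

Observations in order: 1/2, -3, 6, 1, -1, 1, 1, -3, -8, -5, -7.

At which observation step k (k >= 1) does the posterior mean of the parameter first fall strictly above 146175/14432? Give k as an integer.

k = 10

obs 1: x=1/2 → posterior Inverse-Gamma(23/6, 37/8)
obs 2: x=-3 → posterior Inverse-Gamma(13/3, 73/8)
obs 3: x=6 → posterior Inverse-Gamma(29/6, 217/8)
obs 4: x=1 → posterior Inverse-Gamma(16/3, 221/8)
obs 5: x=-1 → posterior Inverse-Gamma(35/6, 225/8)
obs 6: x=1 → posterior Inverse-Gamma(19/3, 229/8)
obs 7: x=1 → posterior Inverse-Gamma(41/6, 233/8)
obs 8: x=-3 → posterior Inverse-Gamma(22/3, 269/8)
obs 9: x=-8 → posterior Inverse-Gamma(47/6, 525/8)
obs 10: x=-5 → posterior Inverse-Gamma(25/3, 625/8)
obs 11: x=-7 → posterior Inverse-Gamma(53/6, 821/8)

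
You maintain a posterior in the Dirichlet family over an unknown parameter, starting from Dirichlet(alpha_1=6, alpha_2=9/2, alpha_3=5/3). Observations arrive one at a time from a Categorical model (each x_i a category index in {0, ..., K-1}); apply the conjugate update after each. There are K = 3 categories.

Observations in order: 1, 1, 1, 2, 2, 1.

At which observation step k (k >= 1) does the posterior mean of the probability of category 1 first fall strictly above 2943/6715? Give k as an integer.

obs 1: x=1 → posterior Dirichlet(6, 11/2, 5/3)
obs 2: x=1 → posterior Dirichlet(6, 13/2, 5/3)
obs 3: x=1 → posterior Dirichlet(6, 15/2, 5/3)
obs 4: x=2 → posterior Dirichlet(6, 15/2, 8/3)
obs 5: x=2 → posterior Dirichlet(6, 15/2, 11/3)
obs 6: x=1 → posterior Dirichlet(6, 17/2, 11/3)

k = 2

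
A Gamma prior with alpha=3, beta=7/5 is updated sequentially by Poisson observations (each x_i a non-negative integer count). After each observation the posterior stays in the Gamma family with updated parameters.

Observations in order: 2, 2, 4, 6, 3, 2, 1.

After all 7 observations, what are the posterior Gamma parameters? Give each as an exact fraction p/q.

obs 1: x=2 → posterior Gamma(5, 12/5)
obs 2: x=2 → posterior Gamma(7, 17/5)
obs 3: x=4 → posterior Gamma(11, 22/5)
obs 4: x=6 → posterior Gamma(17, 27/5)
obs 5: x=3 → posterior Gamma(20, 32/5)
obs 6: x=2 → posterior Gamma(22, 37/5)
obs 7: x=1 → posterior Gamma(23, 42/5)

alpha=23, beta=42/5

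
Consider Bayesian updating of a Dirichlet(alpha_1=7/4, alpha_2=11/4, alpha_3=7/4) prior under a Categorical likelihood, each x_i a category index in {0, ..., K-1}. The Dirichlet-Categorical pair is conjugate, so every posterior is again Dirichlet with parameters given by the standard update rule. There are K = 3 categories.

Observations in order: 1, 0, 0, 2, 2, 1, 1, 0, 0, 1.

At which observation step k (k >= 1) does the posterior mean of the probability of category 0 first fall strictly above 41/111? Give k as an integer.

obs 1: x=1 → posterior Dirichlet(7/4, 15/4, 7/4)
obs 2: x=0 → posterior Dirichlet(11/4, 15/4, 7/4)
obs 3: x=0 → posterior Dirichlet(15/4, 15/4, 7/4)
obs 4: x=2 → posterior Dirichlet(15/4, 15/4, 11/4)
obs 5: x=2 → posterior Dirichlet(15/4, 15/4, 15/4)
obs 6: x=1 → posterior Dirichlet(15/4, 19/4, 15/4)
obs 7: x=1 → posterior Dirichlet(15/4, 23/4, 15/4)
obs 8: x=0 → posterior Dirichlet(19/4, 23/4, 15/4)
obs 9: x=0 → posterior Dirichlet(23/4, 23/4, 15/4)
obs 10: x=1 → posterior Dirichlet(23/4, 27/4, 15/4)

k = 3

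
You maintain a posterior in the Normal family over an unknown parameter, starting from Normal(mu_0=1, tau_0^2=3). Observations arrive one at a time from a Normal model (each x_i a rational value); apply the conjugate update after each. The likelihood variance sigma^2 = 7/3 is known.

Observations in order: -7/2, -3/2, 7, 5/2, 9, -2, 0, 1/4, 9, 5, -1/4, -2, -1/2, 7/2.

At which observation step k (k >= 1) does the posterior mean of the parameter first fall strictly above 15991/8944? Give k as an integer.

k = 5

obs 1: x=-7/2 → posterior Normal(-49/32, 21/16)
obs 2: x=-3/2 → posterior Normal(-38/25, 21/25)
obs 3: x=7 → posterior Normal(25/34, 21/34)
obs 4: x=5/2 → posterior Normal(95/86, 21/43)
obs 5: x=9 → posterior Normal(257/104, 21/52)
obs 6: x=-2 → posterior Normal(221/122, 21/61)
obs 7: x=0 → posterior Normal(221/140, 3/10)
obs 8: x=1/4 → posterior Normal(451/316, 21/79)
obs 9: x=9 → posterior Normal(775/352, 21/88)
obs 10: x=5 → posterior Normal(955/388, 21/97)
obs 11: x=-1/4 → posterior Normal(473/212, 21/106)
obs 12: x=-2 → posterior Normal(19/10, 21/115)
obs 13: x=-1/2 → posterior Normal(107/62, 21/124)
obs 14: x=7/2 → posterior Normal(491/266, 3/19)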